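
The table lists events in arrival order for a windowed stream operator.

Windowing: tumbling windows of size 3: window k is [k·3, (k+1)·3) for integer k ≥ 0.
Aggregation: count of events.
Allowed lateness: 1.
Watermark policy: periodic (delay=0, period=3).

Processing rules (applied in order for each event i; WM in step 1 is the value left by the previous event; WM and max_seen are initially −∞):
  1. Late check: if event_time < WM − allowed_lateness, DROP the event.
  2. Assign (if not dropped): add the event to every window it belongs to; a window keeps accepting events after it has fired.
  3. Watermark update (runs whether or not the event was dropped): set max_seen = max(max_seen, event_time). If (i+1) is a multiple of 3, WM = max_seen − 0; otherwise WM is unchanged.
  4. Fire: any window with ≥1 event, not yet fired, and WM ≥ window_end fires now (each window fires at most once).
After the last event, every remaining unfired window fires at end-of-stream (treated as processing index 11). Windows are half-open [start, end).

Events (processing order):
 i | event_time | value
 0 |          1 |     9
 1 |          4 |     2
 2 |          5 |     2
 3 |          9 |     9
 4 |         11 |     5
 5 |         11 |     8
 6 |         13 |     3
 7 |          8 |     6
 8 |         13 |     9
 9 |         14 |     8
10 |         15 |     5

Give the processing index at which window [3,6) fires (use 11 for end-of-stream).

5

i=0 t=1 v=9: → [0,3); WM=−∞
i=1 t=4 v=2: → [3,6); WM=−∞
i=2 t=5 v=2: → [3,6); WM=5; [0,3) fires=1
i=3 t=9 v=9: → [9,12); WM=5
i=4 t=11 v=5: → [9,12); WM=5
i=5 t=11 v=8: → [9,12); WM=11; [3,6) fires=2
i=6 t=13 v=3: → [12,15); WM=11
i=7 t=8 v=6: DROP (t<11-1); WM=11
i=8 t=13 v=9: → [12,15); WM=13; [9,12) fires=3
i=9 t=14 v=8: → [12,15); WM=13
i=10 t=15 v=5: → [15,18); WM=13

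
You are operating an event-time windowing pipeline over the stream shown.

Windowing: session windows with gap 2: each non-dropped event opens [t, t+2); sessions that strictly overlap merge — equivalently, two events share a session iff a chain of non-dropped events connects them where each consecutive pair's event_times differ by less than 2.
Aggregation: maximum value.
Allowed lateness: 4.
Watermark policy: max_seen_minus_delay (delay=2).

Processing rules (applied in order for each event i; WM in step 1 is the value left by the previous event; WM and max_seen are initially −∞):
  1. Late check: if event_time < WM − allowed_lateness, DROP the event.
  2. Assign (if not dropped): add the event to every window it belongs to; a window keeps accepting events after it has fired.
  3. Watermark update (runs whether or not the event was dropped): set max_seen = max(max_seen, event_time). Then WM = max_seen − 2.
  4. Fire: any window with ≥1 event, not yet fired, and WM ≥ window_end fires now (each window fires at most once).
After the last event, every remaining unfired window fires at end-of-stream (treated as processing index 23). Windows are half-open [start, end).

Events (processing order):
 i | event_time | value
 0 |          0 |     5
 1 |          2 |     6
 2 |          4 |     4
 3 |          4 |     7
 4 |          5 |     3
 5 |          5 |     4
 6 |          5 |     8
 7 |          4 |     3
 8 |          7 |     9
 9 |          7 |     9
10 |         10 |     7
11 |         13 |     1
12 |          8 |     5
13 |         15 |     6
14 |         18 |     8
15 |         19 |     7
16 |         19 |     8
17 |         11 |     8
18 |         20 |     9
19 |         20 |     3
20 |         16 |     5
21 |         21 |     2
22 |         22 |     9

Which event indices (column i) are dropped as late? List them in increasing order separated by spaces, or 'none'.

i=0 t=0 v=5: → [0,2); WM=-2
i=1 t=2 v=6: → [2,4); WM=0
i=2 t=4 v=4: → [4,6); WM=2
i=3 t=4 v=7: → [4,6); WM=2
i=4 t=5 v=3: → [4,7); WM=3
i=5 t=5 v=4: → [4,7); WM=3
i=6 t=5 v=8: → [4,7); WM=3
i=7 t=4 v=3: → [4,7); WM=3
i=8 t=7 v=9: → [7,9); WM=5
i=9 t=7 v=9: → [7,9); WM=5
i=10 t=10 v=7: → [10,12); WM=8
i=11 t=13 v=1: → [13,15); WM=11
i=12 t=8 v=5: → [7,10); WM=11
i=13 t=15 v=6: → [15,17); WM=13
i=14 t=18 v=8: → [18,20); WM=16
i=15 t=19 v=7: → [18,21); WM=17
i=16 t=19 v=8: → [18,21); WM=17
i=17 t=11 v=8: DROP (t<17-4); WM=17
i=18 t=20 v=9: → [18,22); WM=18
i=19 t=20 v=3: → [18,22); WM=18
i=20 t=16 v=5: → [15,18); WM=18
i=21 t=21 v=2: → [18,23); WM=19
i=22 t=22 v=9: → [18,24); WM=20

17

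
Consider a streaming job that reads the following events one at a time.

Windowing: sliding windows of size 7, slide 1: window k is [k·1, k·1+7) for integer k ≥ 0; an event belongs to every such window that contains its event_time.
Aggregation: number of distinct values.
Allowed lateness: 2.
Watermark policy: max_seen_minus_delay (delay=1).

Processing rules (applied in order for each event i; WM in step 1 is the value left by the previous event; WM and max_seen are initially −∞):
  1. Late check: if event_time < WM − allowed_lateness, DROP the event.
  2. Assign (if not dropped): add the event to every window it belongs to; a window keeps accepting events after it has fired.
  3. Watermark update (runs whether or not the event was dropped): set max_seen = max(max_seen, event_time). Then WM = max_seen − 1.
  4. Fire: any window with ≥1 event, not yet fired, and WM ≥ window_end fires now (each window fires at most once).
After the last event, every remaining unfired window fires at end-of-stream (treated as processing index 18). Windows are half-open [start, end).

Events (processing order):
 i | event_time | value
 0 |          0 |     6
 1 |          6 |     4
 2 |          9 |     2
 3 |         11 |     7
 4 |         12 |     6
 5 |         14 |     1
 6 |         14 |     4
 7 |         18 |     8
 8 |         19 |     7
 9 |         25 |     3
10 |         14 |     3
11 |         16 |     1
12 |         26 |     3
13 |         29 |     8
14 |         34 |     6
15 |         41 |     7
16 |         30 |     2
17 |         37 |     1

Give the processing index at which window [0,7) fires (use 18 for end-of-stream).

i=0 t=0 v=6: → [0,7); WM=-1
i=1 t=6 v=4: → [6,13),[5,12),[4,11),[3,10),[2,9),[1,8),[0,7); WM=5
i=2 t=9 v=2: → [9,16),[8,15),[7,14),[6,13),[5,12),[4,11),[3,10); WM=8; [0,7) fires=2 [1,8) fires=1
i=3 t=11 v=7: → [11,18),[10,17),[9,16),[8,15),[7,14),[6,13),[5,12); WM=10; [2,9) fires=1 [3,10) fires=2
i=4 t=12 v=6: → [12,19),[11,18),[10,17),[9,16),[8,15),[7,14),[6,13); WM=11; [4,11) fires=2
i=5 t=14 v=1: → [14,21),[13,20),[12,19),[11,18),[10,17),[9,16),[8,15); WM=13; [5,12) fires=3 [6,13) fires=4
i=6 t=14 v=4: → [14,21),[13,20),[12,19),[11,18),[10,17),[9,16),[8,15); WM=13
i=7 t=18 v=8: → [18,25),[17,24),[16,23),[15,22),[14,21),[13,20),[12,19); WM=17; [7,14) fires=3 [8,15) fires=5 [9,16) fires=5 [10,17) fires=4
i=8 t=19 v=7: → [19,26),[18,25),[17,24),[16,23),[15,22),[14,21),[13,20); WM=18; [11,18) fires=4
i=9 t=25 v=3: → [25,32),[24,31),[23,30),[22,29),[21,28),[20,27),[19,26); WM=24; [12,19) fires=4 [13,20) fires=4 [14,21) fires=4 [15,22) fires=2 [16,23) fires=2 [17,24) fires=2
i=10 t=14 v=3: DROP (t<24-2); WM=24
i=11 t=16 v=1: DROP (t<24-2); WM=24
i=12 t=26 v=3: → [26,33),[25,32),[24,31),[23,30),[22,29),[21,28),[20,27); WM=25; [18,25) fires=2
i=13 t=29 v=8: → [29,36),[28,35),[27,34),[26,33),[25,32),[24,31),[23,30); WM=28; [19,26) fires=2 [20,27) fires=1 [21,28) fires=1
i=14 t=34 v=6: → [34,41),[33,40),[32,39),[31,38),[30,37),[29,36),[28,35); WM=33; [22,29) fires=1 [23,30) fires=2 [24,31) fires=2 [25,32) fires=2 [26,33) fires=2
i=15 t=41 v=7: → [41,48),[40,47),[39,46),[38,45),[37,44),[36,43),[35,42); WM=40; [27,34) fires=1 [28,35) fires=2 [29,36) fires=2 [30,37) fires=1 [31,38) fires=1 [32,39) fires=1 [33,40) fires=1
i=16 t=30 v=2: DROP (t<40-2); WM=40
i=17 t=37 v=1: DROP (t<40-2); WM=40

2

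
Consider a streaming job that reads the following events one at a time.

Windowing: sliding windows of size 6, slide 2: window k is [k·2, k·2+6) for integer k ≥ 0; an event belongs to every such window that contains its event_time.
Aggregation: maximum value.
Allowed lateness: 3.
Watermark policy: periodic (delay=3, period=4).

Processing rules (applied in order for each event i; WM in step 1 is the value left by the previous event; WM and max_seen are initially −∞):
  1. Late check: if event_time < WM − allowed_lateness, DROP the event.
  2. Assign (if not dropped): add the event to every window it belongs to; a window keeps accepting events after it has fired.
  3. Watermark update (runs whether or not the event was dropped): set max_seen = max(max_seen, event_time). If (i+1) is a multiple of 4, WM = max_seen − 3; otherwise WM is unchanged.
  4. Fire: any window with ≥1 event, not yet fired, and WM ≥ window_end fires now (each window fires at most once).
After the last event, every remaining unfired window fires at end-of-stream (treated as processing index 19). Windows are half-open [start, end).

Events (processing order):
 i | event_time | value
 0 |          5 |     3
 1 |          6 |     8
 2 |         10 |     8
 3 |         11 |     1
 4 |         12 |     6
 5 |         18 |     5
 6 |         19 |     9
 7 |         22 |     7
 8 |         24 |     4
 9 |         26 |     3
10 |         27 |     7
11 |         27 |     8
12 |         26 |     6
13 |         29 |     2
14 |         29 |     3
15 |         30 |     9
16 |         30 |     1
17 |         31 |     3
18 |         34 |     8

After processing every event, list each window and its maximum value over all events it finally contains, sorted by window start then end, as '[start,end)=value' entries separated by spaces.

[0,6)=3 [2,8)=8 [4,10)=8 [6,12)=8 [8,14)=8 [10,16)=8 [12,18)=6 [14,20)=9 [16,22)=9 [18,24)=9 [20,26)=7 [22,28)=8 [24,30)=8 [26,32)=9 [28,34)=9 [30,36)=9 [32,38)=8 [34,40)=8

i=0 t=5 v=3: → [4,10),[2,8),[0,6); WM=−∞
i=1 t=6 v=8: → [6,12),[4,10),[2,8); WM=−∞
i=2 t=10 v=8: → [10,16),[8,14),[6,12); WM=−∞
i=3 t=11 v=1: → [10,16),[8,14),[6,12); WM=8; [0,6) fires=3 [2,8) fires=8
i=4 t=12 v=6: → [12,18),[10,16),[8,14); WM=8
i=5 t=18 v=5: → [18,24),[16,22),[14,20); WM=8
i=6 t=19 v=9: → [18,24),[16,22),[14,20); WM=8
i=7 t=22 v=7: → [22,28),[20,26),[18,24); WM=19; [4,10) fires=8 [6,12) fires=8 [8,14) fires=8 [10,16) fires=8 [12,18) fires=6
i=8 t=24 v=4: → [24,30),[22,28),[20,26); WM=19
i=9 t=26 v=3: → [26,32),[24,30),[22,28); WM=19
i=10 t=27 v=7: → [26,32),[24,30),[22,28); WM=19
i=11 t=27 v=8: → [26,32),[24,30),[22,28); WM=24; [14,20) fires=9 [16,22) fires=9 [18,24) fires=9
i=12 t=26 v=6: → [26,32),[24,30),[22,28); WM=24
i=13 t=29 v=2: → [28,34),[26,32),[24,30); WM=24
i=14 t=29 v=3: → [28,34),[26,32),[24,30); WM=24
i=15 t=30 v=9: → [30,36),[28,34),[26,32); WM=27; [20,26) fires=7
i=16 t=30 v=1: → [30,36),[28,34),[26,32); WM=27
i=17 t=31 v=3: → [30,36),[28,34),[26,32); WM=27
i=18 t=34 v=8: → [34,40),[32,38),[30,36); WM=27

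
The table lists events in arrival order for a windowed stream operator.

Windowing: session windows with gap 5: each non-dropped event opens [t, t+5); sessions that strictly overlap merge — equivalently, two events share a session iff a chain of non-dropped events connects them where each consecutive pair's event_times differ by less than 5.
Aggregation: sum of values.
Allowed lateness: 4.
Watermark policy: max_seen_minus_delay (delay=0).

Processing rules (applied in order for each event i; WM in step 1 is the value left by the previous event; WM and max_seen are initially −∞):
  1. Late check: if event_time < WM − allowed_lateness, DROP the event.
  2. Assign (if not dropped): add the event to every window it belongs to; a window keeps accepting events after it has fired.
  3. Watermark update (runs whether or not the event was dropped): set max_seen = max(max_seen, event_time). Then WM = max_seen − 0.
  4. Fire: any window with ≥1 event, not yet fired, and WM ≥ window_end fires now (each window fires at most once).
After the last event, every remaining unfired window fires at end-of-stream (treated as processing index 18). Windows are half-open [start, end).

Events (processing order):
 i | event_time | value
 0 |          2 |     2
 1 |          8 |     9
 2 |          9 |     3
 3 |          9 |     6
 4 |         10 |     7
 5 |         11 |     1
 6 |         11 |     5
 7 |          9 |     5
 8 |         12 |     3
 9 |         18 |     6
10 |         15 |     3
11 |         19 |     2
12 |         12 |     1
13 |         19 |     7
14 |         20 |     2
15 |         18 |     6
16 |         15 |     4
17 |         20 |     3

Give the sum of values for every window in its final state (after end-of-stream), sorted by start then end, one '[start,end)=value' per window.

i=0 t=2 v=2: → [2,7); WM=2
i=1 t=8 v=9: → [8,13); WM=8
i=2 t=9 v=3: → [8,14); WM=9
i=3 t=9 v=6: → [8,14); WM=9
i=4 t=10 v=7: → [8,15); WM=10
i=5 t=11 v=1: → [8,16); WM=11
i=6 t=11 v=5: → [8,16); WM=11
i=7 t=9 v=5: → [8,16); WM=11
i=8 t=12 v=3: → [8,17); WM=12
i=9 t=18 v=6: → [18,23); WM=18
i=10 t=15 v=3: → [8,23); WM=18
i=11 t=19 v=2: → [8,24); WM=19
i=12 t=12 v=1: DROP (t<19-4); WM=19
i=13 t=19 v=7: → [8,24); WM=19
i=14 t=20 v=2: → [8,25); WM=20
i=15 t=18 v=6: → [8,25); WM=20
i=16 t=15 v=4: DROP (t<20-4); WM=20
i=17 t=20 v=3: → [8,25); WM=20

[2,7)=2 [8,25)=68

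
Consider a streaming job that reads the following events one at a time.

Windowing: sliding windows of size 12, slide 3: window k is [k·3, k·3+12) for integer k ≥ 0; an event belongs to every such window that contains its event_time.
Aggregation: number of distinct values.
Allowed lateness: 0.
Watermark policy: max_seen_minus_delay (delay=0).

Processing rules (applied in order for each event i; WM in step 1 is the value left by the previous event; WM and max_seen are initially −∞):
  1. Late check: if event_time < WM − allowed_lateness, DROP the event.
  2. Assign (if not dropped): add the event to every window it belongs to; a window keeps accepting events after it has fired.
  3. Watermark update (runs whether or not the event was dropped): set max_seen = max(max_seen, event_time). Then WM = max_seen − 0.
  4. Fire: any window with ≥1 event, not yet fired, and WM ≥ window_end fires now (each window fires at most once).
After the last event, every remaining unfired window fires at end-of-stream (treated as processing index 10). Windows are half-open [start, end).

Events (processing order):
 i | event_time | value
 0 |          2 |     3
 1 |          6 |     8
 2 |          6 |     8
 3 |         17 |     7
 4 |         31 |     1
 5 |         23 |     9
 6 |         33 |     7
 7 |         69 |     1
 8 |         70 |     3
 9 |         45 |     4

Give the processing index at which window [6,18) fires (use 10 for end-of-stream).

4

i=0 t=2 v=3: → [0,12); WM=2
i=1 t=6 v=8: → [6,18),[3,15),[0,12); WM=6
i=2 t=6 v=8: → [6,18),[3,15),[0,12); WM=6
i=3 t=17 v=7: → [15,27),[12,24),[9,21),[6,18); WM=17; [0,12) fires=2 [3,15) fires=1
i=4 t=31 v=1: → [30,42),[27,39),[24,36),[21,33); WM=31; [6,18) fires=2 [9,21) fires=1 [12,24) fires=1 [15,27) fires=1
i=5 t=23 v=9: DROP (t<31-0); WM=31
i=6 t=33 v=7: → [33,45),[30,42),[27,39),[24,36); WM=33; [21,33) fires=1
i=7 t=69 v=1: → [69,81),[66,78),[63,75),[60,72); WM=69; [24,36) fires=2 [27,39) fires=2 [30,42) fires=2 [33,45) fires=1
i=8 t=70 v=3: → [69,81),[66,78),[63,75),[60,72); WM=70
i=9 t=45 v=4: DROP (t<70-0); WM=70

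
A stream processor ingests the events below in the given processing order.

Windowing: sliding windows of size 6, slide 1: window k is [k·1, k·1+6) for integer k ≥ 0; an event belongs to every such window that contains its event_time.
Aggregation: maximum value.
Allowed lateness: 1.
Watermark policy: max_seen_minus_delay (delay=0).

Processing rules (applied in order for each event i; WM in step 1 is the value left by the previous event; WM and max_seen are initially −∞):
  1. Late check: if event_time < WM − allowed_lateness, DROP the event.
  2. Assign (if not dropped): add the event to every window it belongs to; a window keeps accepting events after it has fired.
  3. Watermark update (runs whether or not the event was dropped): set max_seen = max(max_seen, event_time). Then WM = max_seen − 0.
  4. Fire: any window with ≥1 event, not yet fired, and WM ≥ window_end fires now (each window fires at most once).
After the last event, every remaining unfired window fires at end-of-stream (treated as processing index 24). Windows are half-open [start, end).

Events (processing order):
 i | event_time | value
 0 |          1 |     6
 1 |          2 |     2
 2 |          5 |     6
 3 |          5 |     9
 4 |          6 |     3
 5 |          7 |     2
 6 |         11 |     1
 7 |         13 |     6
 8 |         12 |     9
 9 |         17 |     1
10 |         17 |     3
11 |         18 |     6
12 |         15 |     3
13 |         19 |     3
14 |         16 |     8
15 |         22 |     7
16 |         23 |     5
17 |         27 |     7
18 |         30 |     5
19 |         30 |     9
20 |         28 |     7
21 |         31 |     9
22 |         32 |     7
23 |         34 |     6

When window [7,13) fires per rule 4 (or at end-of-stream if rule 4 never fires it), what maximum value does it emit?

2

i=0 t=1 v=6: → [1,7),[0,6); WM=1
i=1 t=2 v=2: → [2,8),[1,7),[0,6); WM=2
i=2 t=5 v=6: → [5,11),[4,10),[3,9),[2,8),[1,7),[0,6); WM=5
i=3 t=5 v=9: → [5,11),[4,10),[3,9),[2,8),[1,7),[0,6); WM=5
i=4 t=6 v=3: → [6,12),[5,11),[4,10),[3,9),[2,8),[1,7); WM=6; [0,6) fires=9
i=5 t=7 v=2: → [7,13),[6,12),[5,11),[4,10),[3,9),[2,8); WM=7; [1,7) fires=9
i=6 t=11 v=1: → [11,17),[10,16),[9,15),[8,14),[7,13),[6,12); WM=11; [2,8) fires=9 [3,9) fires=9 [4,10) fires=9 [5,11) fires=9
i=7 t=13 v=6: → [13,19),[12,18),[11,17),[10,16),[9,15),[8,14); WM=13; [6,12) fires=3 [7,13) fires=2
i=8 t=12 v=9: → [12,18),[11,17),[10,16),[9,15),[8,14),[7,13); WM=13
i=9 t=17 v=1: → [17,23),[16,22),[15,21),[14,20),[13,19),[12,18); WM=17; [8,14) fires=9 [9,15) fires=9 [10,16) fires=9 [11,17) fires=9
i=10 t=17 v=3: → [17,23),[16,22),[15,21),[14,20),[13,19),[12,18); WM=17
i=11 t=18 v=6: → [18,24),[17,23),[16,22),[15,21),[14,20),[13,19); WM=18; [12,18) fires=9
i=12 t=15 v=3: DROP (t<18-1); WM=18
i=13 t=19 v=3: → [19,25),[18,24),[17,23),[16,22),[15,21),[14,20); WM=19; [13,19) fires=6
i=14 t=16 v=8: DROP (t<19-1); WM=19
i=15 t=22 v=7: → [22,28),[21,27),[20,26),[19,25),[18,24),[17,23); WM=22; [14,20) fires=6 [15,21) fires=6 [16,22) fires=6
i=16 t=23 v=5: → [23,29),[22,28),[21,27),[20,26),[19,25),[18,24); WM=23; [17,23) fires=7
i=17 t=27 v=7: → [27,33),[26,32),[25,31),[24,30),[23,29),[22,28); WM=27; [18,24) fires=7 [19,25) fires=7 [20,26) fires=7 [21,27) fires=7
i=18 t=30 v=5: → [30,36),[29,35),[28,34),[27,33),[26,32),[25,31); WM=30; [22,28) fires=7 [23,29) fires=7 [24,30) fires=7
i=19 t=30 v=9: → [30,36),[29,35),[28,34),[27,33),[26,32),[25,31); WM=30
i=20 t=28 v=7: DROP (t<30-1); WM=30
i=21 t=31 v=9: → [31,37),[30,36),[29,35),[28,34),[27,33),[26,32); WM=31; [25,31) fires=9
i=22 t=32 v=7: → [32,38),[31,37),[30,36),[29,35),[28,34),[27,33); WM=32; [26,32) fires=9
i=23 t=34 v=6: → [34,40),[33,39),[32,38),[31,37),[30,36),[29,35); WM=34; [27,33) fires=9 [28,34) fires=9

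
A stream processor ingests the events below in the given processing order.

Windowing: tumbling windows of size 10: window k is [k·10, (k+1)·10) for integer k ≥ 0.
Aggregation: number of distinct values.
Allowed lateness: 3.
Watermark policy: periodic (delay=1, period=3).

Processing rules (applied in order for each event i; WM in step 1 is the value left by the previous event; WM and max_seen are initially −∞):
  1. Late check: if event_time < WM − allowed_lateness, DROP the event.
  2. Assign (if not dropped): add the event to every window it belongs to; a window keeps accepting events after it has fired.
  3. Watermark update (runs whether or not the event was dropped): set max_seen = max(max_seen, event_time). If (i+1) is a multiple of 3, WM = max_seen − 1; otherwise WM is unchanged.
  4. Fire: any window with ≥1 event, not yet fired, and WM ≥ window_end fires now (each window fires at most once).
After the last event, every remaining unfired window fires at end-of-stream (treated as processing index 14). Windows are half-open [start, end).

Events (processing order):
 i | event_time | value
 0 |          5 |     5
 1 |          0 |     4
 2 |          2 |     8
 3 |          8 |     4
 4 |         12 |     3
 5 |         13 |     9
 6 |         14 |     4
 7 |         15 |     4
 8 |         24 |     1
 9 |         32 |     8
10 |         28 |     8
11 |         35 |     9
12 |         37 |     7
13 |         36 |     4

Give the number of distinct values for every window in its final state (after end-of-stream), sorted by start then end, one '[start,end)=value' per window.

i=0 t=5 v=5: → [0,10); WM=−∞
i=1 t=0 v=4: → [0,10); WM=−∞
i=2 t=2 v=8: → [0,10); WM=4
i=3 t=8 v=4: → [0,10); WM=4
i=4 t=12 v=3: → [10,20); WM=4
i=5 t=13 v=9: → [10,20); WM=12; [0,10) fires=3
i=6 t=14 v=4: → [10,20); WM=12
i=7 t=15 v=4: → [10,20); WM=12
i=8 t=24 v=1: → [20,30); WM=23; [10,20) fires=3
i=9 t=32 v=8: → [30,40); WM=23
i=10 t=28 v=8: → [20,30); WM=23
i=11 t=35 v=9: → [30,40); WM=34; [20,30) fires=2
i=12 t=37 v=7: → [30,40); WM=34
i=13 t=36 v=4: → [30,40); WM=34

[0,10)=3 [10,20)=3 [20,30)=2 [30,40)=4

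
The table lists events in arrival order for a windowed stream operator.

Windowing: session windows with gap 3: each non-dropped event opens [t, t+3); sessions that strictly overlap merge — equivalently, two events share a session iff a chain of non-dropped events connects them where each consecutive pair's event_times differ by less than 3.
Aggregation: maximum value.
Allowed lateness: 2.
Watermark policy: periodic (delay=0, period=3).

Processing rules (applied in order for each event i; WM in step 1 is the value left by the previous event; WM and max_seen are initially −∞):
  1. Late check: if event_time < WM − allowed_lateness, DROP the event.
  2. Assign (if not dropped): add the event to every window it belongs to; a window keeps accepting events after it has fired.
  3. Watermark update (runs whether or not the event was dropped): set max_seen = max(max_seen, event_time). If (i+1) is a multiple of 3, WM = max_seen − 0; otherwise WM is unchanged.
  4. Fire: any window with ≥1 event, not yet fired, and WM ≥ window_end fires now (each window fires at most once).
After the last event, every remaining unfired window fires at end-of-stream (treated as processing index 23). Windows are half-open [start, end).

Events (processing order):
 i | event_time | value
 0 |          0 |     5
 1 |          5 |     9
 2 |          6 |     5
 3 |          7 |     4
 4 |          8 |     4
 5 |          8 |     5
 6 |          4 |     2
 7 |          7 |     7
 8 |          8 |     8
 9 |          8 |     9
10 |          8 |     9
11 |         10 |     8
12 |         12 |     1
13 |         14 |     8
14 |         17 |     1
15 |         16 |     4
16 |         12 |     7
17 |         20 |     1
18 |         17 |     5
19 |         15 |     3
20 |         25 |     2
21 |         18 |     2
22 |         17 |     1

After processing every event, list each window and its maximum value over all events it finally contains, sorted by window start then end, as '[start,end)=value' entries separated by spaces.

[0,3)=5 [5,20)=9 [20,23)=1 [25,28)=2

i=0 t=0 v=5: → [0,3); WM=−∞
i=1 t=5 v=9: → [5,8); WM=−∞
i=2 t=6 v=5: → [5,9); WM=6
i=3 t=7 v=4: → [5,10); WM=6
i=4 t=8 v=4: → [5,11); WM=6
i=5 t=8 v=5: → [5,11); WM=8
i=6 t=4 v=2: DROP (t<8-2); WM=8
i=7 t=7 v=7: → [5,11); WM=8
i=8 t=8 v=8: → [5,11); WM=8
i=9 t=8 v=9: → [5,11); WM=8
i=10 t=8 v=9: → [5,11); WM=8
i=11 t=10 v=8: → [5,13); WM=10
i=12 t=12 v=1: → [5,15); WM=10
i=13 t=14 v=8: → [5,17); WM=10
i=14 t=17 v=1: → [17,20); WM=17
i=15 t=16 v=4: → [5,20); WM=17
i=16 t=12 v=7: DROP (t<17-2); WM=17
i=17 t=20 v=1: → [20,23); WM=20
i=18 t=17 v=5: DROP (t<20-2); WM=20
i=19 t=15 v=3: DROP (t<20-2); WM=20
i=20 t=25 v=2: → [25,28); WM=25
i=21 t=18 v=2: DROP (t<25-2); WM=25
i=22 t=17 v=1: DROP (t<25-2); WM=25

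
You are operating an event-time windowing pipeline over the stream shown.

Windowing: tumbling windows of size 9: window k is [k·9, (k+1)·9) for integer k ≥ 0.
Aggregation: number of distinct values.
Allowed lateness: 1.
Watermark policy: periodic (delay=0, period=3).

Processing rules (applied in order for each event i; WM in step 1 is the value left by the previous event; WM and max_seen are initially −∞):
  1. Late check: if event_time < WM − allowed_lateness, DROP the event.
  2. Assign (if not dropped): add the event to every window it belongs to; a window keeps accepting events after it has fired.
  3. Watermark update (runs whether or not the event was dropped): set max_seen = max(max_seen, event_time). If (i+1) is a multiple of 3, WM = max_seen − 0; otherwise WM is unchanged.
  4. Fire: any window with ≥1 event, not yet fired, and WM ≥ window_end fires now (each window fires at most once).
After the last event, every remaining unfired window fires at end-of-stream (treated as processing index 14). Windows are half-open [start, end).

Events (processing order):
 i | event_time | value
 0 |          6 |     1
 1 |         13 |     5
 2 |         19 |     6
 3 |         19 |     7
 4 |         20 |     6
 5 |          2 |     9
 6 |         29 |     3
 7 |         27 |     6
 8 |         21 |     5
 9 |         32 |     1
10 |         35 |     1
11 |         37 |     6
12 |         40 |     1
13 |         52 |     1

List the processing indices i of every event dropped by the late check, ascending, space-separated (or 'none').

5

i=0 t=6 v=1: → [0,9); WM=−∞
i=1 t=13 v=5: → [9,18); WM=−∞
i=2 t=19 v=6: → [18,27); WM=19; [0,9) fires=1 [9,18) fires=1
i=3 t=19 v=7: → [18,27); WM=19
i=4 t=20 v=6: → [18,27); WM=19
i=5 t=2 v=9: DROP (t<19-1); WM=20
i=6 t=29 v=3: → [27,36); WM=20
i=7 t=27 v=6: → [27,36); WM=20
i=8 t=21 v=5: → [18,27); WM=29; [18,27) fires=3
i=9 t=32 v=1: → [27,36); WM=29
i=10 t=35 v=1: → [27,36); WM=29
i=11 t=37 v=6: → [36,45); WM=37; [27,36) fires=3
i=12 t=40 v=1: → [36,45); WM=37
i=13 t=52 v=1: → [45,54); WM=37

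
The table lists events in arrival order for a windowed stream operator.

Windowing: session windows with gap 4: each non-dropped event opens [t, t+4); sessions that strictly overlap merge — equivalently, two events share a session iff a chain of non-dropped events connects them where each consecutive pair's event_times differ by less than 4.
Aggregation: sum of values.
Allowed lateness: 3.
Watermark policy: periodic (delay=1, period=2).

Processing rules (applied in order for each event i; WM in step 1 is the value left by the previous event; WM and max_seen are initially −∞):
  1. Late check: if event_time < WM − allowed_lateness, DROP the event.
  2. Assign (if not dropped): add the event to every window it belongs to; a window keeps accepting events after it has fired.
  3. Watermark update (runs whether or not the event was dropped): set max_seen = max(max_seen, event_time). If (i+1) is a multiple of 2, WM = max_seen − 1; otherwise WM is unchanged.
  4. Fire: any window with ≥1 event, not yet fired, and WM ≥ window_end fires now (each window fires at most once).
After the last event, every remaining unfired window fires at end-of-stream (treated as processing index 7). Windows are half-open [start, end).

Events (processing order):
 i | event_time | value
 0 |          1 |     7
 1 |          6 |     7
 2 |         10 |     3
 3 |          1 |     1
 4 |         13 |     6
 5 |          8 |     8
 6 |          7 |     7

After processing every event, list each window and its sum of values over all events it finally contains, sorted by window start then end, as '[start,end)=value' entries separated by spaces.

[1,5)=7 [6,17)=24

i=0 t=1 v=7: → [1,5); WM=−∞
i=1 t=6 v=7: → [6,10); WM=5
i=2 t=10 v=3: → [10,14); WM=5
i=3 t=1 v=1: DROP (t<5-3); WM=9
i=4 t=13 v=6: → [10,17); WM=9
i=5 t=8 v=8: → [6,17); WM=12
i=6 t=7 v=7: DROP (t<12-3); WM=12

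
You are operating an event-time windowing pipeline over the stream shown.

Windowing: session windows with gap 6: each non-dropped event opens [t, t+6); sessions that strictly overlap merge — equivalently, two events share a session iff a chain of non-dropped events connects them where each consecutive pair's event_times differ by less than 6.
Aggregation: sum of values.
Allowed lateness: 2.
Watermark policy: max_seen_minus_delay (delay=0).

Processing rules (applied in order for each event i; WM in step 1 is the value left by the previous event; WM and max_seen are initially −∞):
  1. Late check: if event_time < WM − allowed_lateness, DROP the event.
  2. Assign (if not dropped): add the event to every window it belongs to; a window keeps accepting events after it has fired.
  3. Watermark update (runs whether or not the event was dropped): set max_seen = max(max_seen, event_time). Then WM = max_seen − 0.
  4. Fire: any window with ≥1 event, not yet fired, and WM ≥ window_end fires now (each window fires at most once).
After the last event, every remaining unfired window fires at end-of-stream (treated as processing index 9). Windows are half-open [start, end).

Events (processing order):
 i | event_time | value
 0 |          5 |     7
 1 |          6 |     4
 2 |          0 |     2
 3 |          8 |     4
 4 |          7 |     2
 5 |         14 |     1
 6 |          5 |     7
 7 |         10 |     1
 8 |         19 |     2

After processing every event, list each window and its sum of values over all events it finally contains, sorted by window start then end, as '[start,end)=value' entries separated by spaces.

i=0 t=5 v=7: → [5,11); WM=5
i=1 t=6 v=4: → [5,12); WM=6
i=2 t=0 v=2: DROP (t<6-2); WM=6
i=3 t=8 v=4: → [5,14); WM=8
i=4 t=7 v=2: → [5,14); WM=8
i=5 t=14 v=1: → [14,20); WM=14
i=6 t=5 v=7: DROP (t<14-2); WM=14
i=7 t=10 v=1: DROP (t<14-2); WM=14
i=8 t=19 v=2: → [14,25); WM=19

[5,14)=17 [14,25)=3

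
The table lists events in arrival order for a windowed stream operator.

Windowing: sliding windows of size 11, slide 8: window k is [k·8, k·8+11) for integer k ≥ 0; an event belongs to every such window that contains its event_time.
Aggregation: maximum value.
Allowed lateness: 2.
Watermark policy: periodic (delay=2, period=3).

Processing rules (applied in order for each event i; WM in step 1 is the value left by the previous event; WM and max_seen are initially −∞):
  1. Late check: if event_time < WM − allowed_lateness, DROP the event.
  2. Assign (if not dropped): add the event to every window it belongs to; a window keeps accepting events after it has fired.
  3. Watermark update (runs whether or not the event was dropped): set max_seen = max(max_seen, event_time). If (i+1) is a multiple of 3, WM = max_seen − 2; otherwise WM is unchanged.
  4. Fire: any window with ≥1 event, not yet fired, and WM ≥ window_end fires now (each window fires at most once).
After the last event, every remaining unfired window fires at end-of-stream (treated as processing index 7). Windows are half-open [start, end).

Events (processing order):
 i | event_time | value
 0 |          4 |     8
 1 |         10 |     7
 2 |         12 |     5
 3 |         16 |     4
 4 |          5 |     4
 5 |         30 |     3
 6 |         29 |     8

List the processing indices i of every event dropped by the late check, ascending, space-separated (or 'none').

4

i=0 t=4 v=8: → [0,11); WM=−∞
i=1 t=10 v=7: → [8,19),[0,11); WM=−∞
i=2 t=12 v=5: → [8,19); WM=10
i=3 t=16 v=4: → [16,27),[8,19); WM=10
i=4 t=5 v=4: DROP (t<10-2); WM=10
i=5 t=30 v=3: → [24,35); WM=28; [0,11) fires=8 [8,19) fires=7 [16,27) fires=4
i=6 t=29 v=8: → [24,35); WM=28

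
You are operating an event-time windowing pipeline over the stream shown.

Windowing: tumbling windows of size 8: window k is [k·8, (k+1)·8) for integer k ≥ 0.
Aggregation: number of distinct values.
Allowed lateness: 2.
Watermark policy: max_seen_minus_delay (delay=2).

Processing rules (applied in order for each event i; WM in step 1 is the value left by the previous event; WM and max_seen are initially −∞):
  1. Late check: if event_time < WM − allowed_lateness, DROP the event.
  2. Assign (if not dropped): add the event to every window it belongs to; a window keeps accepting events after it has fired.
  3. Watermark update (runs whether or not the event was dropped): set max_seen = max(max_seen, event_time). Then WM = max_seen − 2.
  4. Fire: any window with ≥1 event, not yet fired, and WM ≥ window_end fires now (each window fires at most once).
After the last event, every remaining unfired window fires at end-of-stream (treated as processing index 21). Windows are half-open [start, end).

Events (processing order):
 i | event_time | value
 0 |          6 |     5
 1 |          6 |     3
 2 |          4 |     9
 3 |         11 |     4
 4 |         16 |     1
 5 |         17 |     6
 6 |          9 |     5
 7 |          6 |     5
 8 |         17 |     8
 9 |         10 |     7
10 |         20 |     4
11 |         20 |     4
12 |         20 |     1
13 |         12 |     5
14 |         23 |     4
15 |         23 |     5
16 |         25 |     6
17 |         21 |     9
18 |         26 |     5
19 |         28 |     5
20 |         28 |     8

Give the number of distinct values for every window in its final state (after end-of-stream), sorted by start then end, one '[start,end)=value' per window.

i=0 t=6 v=5: → [0,8); WM=4
i=1 t=6 v=3: → [0,8); WM=4
i=2 t=4 v=9: → [0,8); WM=4
i=3 t=11 v=4: → [8,16); WM=9; [0,8) fires=3
i=4 t=16 v=1: → [16,24); WM=14
i=5 t=17 v=6: → [16,24); WM=15
i=6 t=9 v=5: DROP (t<15-2); WM=15
i=7 t=6 v=5: DROP (t<15-2); WM=15
i=8 t=17 v=8: → [16,24); WM=15
i=9 t=10 v=7: DROP (t<15-2); WM=15
i=10 t=20 v=4: → [16,24); WM=18; [8,16) fires=1
i=11 t=20 v=4: → [16,24); WM=18
i=12 t=20 v=1: → [16,24); WM=18
i=13 t=12 v=5: DROP (t<18-2); WM=18
i=14 t=23 v=4: → [16,24); WM=21
i=15 t=23 v=5: → [16,24); WM=21
i=16 t=25 v=6: → [24,32); WM=23
i=17 t=21 v=9: → [16,24); WM=23
i=18 t=26 v=5: → [24,32); WM=24; [16,24) fires=6
i=19 t=28 v=5: → [24,32); WM=26
i=20 t=28 v=8: → [24,32); WM=26

[0,8)=3 [8,16)=1 [16,24)=6 [24,32)=3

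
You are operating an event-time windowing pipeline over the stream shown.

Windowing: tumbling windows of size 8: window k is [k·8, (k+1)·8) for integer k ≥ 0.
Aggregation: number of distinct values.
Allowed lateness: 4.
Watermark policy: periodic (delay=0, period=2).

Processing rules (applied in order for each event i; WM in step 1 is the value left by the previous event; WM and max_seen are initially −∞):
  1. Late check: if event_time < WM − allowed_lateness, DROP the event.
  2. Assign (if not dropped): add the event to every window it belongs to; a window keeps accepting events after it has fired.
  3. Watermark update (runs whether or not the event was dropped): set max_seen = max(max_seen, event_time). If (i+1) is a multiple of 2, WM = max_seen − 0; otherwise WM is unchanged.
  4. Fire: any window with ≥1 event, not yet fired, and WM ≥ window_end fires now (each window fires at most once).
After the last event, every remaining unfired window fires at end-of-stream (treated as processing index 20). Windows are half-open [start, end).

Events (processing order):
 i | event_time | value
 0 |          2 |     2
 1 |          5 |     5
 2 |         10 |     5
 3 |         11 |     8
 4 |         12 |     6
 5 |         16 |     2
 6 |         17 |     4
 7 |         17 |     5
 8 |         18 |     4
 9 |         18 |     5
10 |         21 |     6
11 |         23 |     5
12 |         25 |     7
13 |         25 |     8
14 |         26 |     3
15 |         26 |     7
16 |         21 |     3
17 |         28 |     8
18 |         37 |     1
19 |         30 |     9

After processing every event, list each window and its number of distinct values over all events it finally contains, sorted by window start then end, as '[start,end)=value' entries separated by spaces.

[0,8)=2 [8,16)=3 [16,24)=4 [24,32)=4 [32,40)=1

i=0 t=2 v=2: → [0,8); WM=−∞
i=1 t=5 v=5: → [0,8); WM=5
i=2 t=10 v=5: → [8,16); WM=5
i=3 t=11 v=8: → [8,16); WM=11; [0,8) fires=2
i=4 t=12 v=6: → [8,16); WM=11
i=5 t=16 v=2: → [16,24); WM=16; [8,16) fires=3
i=6 t=17 v=4: → [16,24); WM=16
i=7 t=17 v=5: → [16,24); WM=17
i=8 t=18 v=4: → [16,24); WM=17
i=9 t=18 v=5: → [16,24); WM=18
i=10 t=21 v=6: → [16,24); WM=18
i=11 t=23 v=5: → [16,24); WM=23
i=12 t=25 v=7: → [24,32); WM=23
i=13 t=25 v=8: → [24,32); WM=25; [16,24) fires=4
i=14 t=26 v=3: → [24,32); WM=25
i=15 t=26 v=7: → [24,32); WM=26
i=16 t=21 v=3: DROP (t<26-4); WM=26
i=17 t=28 v=8: → [24,32); WM=28
i=18 t=37 v=1: → [32,40); WM=28
i=19 t=30 v=9: → [24,32); WM=37; [24,32) fires=4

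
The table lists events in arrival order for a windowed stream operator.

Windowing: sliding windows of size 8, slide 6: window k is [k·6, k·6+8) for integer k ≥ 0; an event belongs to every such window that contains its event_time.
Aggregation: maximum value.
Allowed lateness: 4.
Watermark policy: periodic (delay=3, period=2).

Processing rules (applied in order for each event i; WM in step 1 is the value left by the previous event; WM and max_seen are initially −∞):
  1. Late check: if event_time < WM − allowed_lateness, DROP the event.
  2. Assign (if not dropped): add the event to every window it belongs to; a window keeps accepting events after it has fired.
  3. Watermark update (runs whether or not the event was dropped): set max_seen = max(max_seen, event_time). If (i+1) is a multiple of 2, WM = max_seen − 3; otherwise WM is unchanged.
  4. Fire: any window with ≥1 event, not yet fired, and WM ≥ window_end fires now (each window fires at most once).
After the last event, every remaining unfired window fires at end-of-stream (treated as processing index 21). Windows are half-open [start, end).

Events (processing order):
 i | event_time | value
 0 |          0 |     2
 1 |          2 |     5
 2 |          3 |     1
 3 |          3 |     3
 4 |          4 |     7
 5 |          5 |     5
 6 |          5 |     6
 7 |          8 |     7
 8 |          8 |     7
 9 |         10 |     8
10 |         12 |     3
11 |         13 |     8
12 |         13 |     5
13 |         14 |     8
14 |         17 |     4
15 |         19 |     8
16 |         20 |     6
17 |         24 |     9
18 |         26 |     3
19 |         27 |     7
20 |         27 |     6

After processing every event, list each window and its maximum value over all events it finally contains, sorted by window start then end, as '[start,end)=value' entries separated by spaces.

i=0 t=0 v=2: → [0,8); WM=−∞
i=1 t=2 v=5: → [0,8); WM=-1
i=2 t=3 v=1: → [0,8); WM=-1
i=3 t=3 v=3: → [0,8); WM=0
i=4 t=4 v=7: → [0,8); WM=0
i=5 t=5 v=5: → [0,8); WM=2
i=6 t=5 v=6: → [0,8); WM=2
i=7 t=8 v=7: → [6,14); WM=5
i=8 t=8 v=7: → [6,14); WM=5
i=9 t=10 v=8: → [6,14); WM=7
i=10 t=12 v=3: → [12,20),[6,14); WM=7
i=11 t=13 v=8: → [12,20),[6,14); WM=10; [0,8) fires=7
i=12 t=13 v=5: → [12,20),[6,14); WM=10
i=13 t=14 v=8: → [12,20); WM=11
i=14 t=17 v=4: → [12,20); WM=11
i=15 t=19 v=8: → [18,26),[12,20); WM=16; [6,14) fires=8
i=16 t=20 v=6: → [18,26); WM=16
i=17 t=24 v=9: → [24,32),[18,26); WM=21; [12,20) fires=8
i=18 t=26 v=3: → [24,32); WM=21
i=19 t=27 v=7: → [24,32); WM=24
i=20 t=27 v=6: → [24,32); WM=24

[0,8)=7 [6,14)=8 [12,20)=8 [18,26)=9 [24,32)=9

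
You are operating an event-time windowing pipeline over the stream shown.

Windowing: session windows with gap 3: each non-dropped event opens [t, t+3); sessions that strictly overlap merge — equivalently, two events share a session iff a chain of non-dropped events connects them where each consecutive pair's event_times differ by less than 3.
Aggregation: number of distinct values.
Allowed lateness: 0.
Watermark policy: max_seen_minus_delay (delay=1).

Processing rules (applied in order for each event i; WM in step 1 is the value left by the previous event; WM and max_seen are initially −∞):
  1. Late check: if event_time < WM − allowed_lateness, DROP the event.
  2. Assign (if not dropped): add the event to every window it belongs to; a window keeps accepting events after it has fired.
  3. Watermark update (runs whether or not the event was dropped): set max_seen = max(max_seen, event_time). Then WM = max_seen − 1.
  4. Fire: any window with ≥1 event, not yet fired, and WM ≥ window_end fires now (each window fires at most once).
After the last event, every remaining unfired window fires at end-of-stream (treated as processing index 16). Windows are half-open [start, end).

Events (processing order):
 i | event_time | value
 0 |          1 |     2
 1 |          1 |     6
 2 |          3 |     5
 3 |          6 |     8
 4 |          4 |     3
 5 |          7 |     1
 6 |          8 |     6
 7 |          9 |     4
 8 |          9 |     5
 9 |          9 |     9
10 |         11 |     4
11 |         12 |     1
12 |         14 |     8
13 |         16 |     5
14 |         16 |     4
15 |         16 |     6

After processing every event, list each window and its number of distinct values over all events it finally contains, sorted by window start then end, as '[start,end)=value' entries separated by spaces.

i=0 t=1 v=2: → [1,4); WM=0
i=1 t=1 v=6: → [1,4); WM=0
i=2 t=3 v=5: → [1,6); WM=2
i=3 t=6 v=8: → [6,9); WM=5
i=4 t=4 v=3: DROP (t<5-0); WM=5
i=5 t=7 v=1: → [6,10); WM=6
i=6 t=8 v=6: → [6,11); WM=7
i=7 t=9 v=4: → [6,12); WM=8
i=8 t=9 v=5: → [6,12); WM=8
i=9 t=9 v=9: → [6,12); WM=8
i=10 t=11 v=4: → [6,14); WM=10
i=11 t=12 v=1: → [6,15); WM=11
i=12 t=14 v=8: → [6,17); WM=13
i=13 t=16 v=5: → [6,19); WM=15
i=14 t=16 v=4: → [6,19); WM=15
i=15 t=16 v=6: → [6,19); WM=15

[1,6)=3 [6,19)=6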